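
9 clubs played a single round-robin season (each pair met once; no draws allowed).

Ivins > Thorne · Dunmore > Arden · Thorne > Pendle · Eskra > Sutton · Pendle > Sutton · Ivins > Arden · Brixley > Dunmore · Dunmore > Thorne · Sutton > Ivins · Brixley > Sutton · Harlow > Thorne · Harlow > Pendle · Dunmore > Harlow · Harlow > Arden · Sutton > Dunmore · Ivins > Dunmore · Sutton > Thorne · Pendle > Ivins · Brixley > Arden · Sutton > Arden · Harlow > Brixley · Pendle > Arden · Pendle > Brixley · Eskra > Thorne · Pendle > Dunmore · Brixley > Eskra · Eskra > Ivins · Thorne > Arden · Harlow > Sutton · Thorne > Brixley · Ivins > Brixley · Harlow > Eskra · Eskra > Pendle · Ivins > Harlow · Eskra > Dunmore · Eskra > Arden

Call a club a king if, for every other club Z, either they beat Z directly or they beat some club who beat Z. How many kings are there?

Arden cannot reach Sutton, Eskra, Dunmore, Pendle, Ivins, Harlow, Brixley, Thorne in two steps.
Sutton cannot reach Eskra in two steps.
Eskra reaches everyone (king).
Dunmore cannot reach Ivins in two steps.
Pendle reaches everyone (king).
Ivins reaches everyone (king).
Harlow reaches everyone (king).
Brixley reaches everyone (king).
Thorne cannot reach Harlow in two steps.
Kings: Eskra, Pendle, Ivins, Harlow, Brixley — 5.

5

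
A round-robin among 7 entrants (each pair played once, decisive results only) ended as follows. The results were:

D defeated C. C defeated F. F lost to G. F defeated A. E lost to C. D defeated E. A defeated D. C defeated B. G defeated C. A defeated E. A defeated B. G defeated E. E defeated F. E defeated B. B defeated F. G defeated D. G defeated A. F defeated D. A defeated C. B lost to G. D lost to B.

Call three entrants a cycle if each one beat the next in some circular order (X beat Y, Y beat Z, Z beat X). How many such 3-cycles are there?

Win totals: A 4, B 2, C 3, D 2, E 2, F 2, G 6.
An entrant with w wins dominates both others in C(w,2) triples; summing gives 6 + 1 + 3 + 1 + 1 + 1 + 15 = 28 transitive triples.
Total triples C(7,3) = 35, so cyclic triples = 35 − 28 = 7.

7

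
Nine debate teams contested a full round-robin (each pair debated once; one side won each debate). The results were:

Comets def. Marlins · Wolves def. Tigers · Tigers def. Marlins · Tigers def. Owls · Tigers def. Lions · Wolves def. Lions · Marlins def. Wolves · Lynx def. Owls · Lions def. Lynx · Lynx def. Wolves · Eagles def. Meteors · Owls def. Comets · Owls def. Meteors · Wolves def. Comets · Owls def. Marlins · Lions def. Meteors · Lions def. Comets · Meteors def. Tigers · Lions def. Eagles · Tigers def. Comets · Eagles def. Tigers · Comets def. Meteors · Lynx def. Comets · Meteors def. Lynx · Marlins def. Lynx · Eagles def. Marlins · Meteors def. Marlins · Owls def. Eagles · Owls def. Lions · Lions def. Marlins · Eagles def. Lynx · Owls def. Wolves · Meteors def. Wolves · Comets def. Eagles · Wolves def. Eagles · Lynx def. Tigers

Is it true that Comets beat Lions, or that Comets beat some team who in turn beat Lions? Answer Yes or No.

Comets did not beat Lions directly.
Comets beat Eagles, Meteors, Marlins, but each of them lost to Lions. No two-step path.

No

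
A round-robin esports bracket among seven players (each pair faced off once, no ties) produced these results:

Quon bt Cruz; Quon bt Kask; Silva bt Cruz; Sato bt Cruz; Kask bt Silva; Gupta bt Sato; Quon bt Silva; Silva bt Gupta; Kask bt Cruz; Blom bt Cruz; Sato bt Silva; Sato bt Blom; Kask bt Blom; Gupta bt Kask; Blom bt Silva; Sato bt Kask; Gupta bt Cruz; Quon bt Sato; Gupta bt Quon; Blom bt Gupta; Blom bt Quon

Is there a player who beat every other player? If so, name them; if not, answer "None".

None

Highest win total is Sato with 4 (out of 6 possible).
Sato lost to Gupta, Quon, so no player went undefeated.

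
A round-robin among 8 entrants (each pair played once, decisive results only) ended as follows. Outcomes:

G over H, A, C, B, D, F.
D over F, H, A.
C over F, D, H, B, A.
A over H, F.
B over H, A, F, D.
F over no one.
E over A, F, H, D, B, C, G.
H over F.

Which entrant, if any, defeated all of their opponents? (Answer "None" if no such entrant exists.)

E

E has 7 wins out of 7 opponents — a perfect record.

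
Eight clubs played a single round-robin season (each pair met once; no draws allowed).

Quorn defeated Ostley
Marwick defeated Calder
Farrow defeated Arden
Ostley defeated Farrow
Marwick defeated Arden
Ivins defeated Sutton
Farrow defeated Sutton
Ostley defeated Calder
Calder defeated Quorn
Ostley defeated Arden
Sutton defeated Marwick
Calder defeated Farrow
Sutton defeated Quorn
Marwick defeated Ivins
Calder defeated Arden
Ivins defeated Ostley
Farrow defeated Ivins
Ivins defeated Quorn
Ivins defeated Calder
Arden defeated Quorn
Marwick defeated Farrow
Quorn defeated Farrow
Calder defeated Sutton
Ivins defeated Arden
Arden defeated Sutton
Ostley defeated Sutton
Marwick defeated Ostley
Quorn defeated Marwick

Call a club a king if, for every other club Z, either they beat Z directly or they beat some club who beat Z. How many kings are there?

Sutton reaches everyone (king).
Farrow reaches everyone (king).
Calder reaches everyone (king).
Ostley reaches everyone (king).
Ivins reaches everyone (king).
Arden cannot reach Calder, Ivins in two steps.
Quorn reaches everyone (king).
Marwick reaches everyone (king).
Kings: Sutton, Farrow, Calder, Ostley, Ivins, Quorn, Marwick — 7.

7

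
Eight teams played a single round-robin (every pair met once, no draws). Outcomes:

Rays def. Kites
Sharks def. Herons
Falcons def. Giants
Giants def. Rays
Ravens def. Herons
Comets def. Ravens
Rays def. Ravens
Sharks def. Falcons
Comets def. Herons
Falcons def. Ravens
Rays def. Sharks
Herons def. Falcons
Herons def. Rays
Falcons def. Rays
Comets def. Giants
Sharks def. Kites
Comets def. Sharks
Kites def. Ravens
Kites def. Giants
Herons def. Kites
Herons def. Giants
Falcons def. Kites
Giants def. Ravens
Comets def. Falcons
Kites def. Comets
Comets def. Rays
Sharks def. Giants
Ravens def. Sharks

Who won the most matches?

Win totals: Ravens 2, Comets 6, Herons 4, Kites 3, Sharks 4, Falcons 4, Rays 3, Giants 2.
Comets leads with 6 wins (next highest: 4).

Comets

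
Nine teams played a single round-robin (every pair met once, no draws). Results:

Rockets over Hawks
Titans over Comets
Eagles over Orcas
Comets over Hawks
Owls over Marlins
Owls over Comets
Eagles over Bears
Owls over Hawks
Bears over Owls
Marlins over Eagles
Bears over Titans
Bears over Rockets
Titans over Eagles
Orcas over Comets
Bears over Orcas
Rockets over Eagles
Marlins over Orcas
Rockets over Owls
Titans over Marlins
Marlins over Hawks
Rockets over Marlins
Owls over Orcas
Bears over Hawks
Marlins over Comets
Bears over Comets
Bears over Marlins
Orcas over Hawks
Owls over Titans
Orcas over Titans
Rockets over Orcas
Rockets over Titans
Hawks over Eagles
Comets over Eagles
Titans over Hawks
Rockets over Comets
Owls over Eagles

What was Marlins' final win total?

Marlins' results: beat Eagles, Orcas, Hawks, Comets; lost to Rockets, Titans, Bears, Owls.
That is 4 wins.

4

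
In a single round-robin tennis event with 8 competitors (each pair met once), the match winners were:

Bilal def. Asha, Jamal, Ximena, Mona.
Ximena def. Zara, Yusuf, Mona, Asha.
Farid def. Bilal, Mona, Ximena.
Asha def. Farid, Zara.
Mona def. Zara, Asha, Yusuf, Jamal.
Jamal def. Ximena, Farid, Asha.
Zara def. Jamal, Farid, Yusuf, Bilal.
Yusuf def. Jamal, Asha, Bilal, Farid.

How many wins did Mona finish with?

4

Mona's results: beat Jamal, Asha, Zara, Yusuf; lost to Bilal, Ximena, Farid.
That is 4 wins.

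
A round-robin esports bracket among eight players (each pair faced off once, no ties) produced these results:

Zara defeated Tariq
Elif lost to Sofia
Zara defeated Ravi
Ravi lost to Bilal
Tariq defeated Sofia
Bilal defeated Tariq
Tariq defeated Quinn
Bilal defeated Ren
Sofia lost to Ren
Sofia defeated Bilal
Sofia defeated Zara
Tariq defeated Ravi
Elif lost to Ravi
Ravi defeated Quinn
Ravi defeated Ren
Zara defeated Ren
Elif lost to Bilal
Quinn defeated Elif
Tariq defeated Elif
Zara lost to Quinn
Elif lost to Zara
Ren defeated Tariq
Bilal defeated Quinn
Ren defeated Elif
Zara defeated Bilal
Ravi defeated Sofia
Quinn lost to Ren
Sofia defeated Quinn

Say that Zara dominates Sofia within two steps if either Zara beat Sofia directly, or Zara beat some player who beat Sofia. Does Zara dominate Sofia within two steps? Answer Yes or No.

Zara did not beat Sofia directly.
Zara beat Tariq, Bilal, Ravi, Elif, Ren. Of those, Tariq beat Sofia.

Yes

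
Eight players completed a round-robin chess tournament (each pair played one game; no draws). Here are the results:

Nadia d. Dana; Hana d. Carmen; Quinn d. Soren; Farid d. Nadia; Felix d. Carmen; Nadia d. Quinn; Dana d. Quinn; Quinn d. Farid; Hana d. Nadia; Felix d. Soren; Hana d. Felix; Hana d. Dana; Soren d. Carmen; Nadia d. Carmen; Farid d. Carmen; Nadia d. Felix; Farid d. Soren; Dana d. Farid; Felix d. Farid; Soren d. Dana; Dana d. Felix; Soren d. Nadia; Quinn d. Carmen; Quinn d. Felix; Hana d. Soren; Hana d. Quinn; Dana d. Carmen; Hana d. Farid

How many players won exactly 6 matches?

0

Win totals: Carmen 0, Farid 3, Felix 3, Nadia 4, Dana 4, Quinn 4, Soren 3, Hana 7.
No player has exactly 6 wins.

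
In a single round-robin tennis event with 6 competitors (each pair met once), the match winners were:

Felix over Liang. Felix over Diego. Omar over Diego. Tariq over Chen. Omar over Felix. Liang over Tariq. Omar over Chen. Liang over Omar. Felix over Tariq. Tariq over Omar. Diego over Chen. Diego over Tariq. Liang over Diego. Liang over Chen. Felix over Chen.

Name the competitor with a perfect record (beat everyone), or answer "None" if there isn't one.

None

Highest win total is Liang with 4 (out of 5 possible).
Liang lost to Felix, so no competitor went undefeated.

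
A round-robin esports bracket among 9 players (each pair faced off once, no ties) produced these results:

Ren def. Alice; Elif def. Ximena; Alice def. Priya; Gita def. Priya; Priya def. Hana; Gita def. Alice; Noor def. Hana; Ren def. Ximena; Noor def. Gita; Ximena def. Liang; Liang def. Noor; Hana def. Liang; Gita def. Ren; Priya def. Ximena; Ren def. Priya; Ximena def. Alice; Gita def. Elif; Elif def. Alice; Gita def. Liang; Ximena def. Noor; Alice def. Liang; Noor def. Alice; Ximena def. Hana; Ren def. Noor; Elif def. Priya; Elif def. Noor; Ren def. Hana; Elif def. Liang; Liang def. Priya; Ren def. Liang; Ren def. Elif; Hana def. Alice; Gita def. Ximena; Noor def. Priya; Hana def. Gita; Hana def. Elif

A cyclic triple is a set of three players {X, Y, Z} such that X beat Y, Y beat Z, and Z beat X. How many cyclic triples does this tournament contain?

17

Win totals: Noor 4, Liang 2, Elif 5, Ren 7, Hana 4, Priya 2, Ximena 4, Gita 6, Alice 2.
A player with w wins dominates both others in C(w,2) triples; summing gives 6 + 1 + 10 + 21 + 6 + 1 + 6 + 15 + 1 = 67 transitive triples.
Total triples C(9,3) = 84, so cyclic triples = 84 − 67 = 17.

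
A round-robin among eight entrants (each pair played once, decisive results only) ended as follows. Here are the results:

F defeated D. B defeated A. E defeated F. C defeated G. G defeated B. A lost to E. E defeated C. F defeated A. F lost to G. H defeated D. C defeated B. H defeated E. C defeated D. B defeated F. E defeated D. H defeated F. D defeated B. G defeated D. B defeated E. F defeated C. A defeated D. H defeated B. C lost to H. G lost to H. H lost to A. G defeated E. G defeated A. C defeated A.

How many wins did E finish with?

E's results: beat A, C, D, F; lost to B, G, H.
That is 4 wins.

4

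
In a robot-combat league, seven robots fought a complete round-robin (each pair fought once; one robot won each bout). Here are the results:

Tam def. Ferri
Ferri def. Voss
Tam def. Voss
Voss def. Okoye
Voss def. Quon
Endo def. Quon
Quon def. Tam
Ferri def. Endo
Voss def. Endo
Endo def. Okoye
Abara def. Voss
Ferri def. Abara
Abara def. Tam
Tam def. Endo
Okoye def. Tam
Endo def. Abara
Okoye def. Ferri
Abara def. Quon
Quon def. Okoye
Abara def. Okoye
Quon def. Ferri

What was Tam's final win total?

Tam's results: beat Ferri, Endo, Voss; lost to Okoye, Abara, Quon.
That is 3 wins.

3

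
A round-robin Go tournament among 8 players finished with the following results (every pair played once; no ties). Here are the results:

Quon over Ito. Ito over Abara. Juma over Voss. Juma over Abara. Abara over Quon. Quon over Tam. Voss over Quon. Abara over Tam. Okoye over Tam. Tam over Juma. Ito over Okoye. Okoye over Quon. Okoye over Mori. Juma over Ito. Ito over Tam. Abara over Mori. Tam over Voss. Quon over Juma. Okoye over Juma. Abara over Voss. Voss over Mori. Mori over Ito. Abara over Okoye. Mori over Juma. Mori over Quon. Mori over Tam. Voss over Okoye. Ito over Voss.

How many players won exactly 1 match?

Win totals: Quon 3, Juma 3, Abara 5, Okoye 4, Ito 4, Voss 3, Tam 2, Mori 4.
No player has exactly 1 wins.

0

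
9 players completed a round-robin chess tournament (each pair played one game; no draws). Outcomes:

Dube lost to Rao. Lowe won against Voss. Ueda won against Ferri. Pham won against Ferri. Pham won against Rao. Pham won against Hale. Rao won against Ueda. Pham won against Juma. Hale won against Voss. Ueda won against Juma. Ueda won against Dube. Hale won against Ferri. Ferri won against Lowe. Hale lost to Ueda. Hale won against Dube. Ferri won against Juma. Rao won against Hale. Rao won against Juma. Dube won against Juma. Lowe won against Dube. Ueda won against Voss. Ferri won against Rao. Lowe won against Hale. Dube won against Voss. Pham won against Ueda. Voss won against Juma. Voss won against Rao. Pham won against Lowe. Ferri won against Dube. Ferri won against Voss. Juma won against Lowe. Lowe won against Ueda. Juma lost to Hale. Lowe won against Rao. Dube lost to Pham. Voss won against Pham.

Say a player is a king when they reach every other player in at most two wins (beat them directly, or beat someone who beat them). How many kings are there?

5

Dube cannot reach Hale, Ueda, Ferri in two steps.
Hale cannot reach Ueda in two steps.
Juma cannot reach Ferri, Pham in two steps.
Ueda reaches everyone (king).
Ferri reaches everyone (king).
Voss reaches everyone (king).
Lowe reaches everyone (king).
Pham reaches everyone (king).
Rao cannot reach Pham in two steps.
Kings: Ueda, Ferri, Voss, Lowe, Pham — 5.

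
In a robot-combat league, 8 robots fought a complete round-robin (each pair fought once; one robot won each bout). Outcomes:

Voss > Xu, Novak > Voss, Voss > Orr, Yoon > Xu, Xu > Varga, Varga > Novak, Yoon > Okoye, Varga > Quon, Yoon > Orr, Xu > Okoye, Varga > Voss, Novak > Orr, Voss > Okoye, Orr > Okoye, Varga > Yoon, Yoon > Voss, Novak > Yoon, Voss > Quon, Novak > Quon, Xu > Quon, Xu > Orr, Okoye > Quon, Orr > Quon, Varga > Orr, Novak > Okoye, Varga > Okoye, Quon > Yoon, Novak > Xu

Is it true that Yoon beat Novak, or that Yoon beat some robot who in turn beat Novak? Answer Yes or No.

No

Yoon did not beat Novak directly.
Yoon beat Orr, Okoye, Xu, Voss, but each of them lost to Novak. No two-step path.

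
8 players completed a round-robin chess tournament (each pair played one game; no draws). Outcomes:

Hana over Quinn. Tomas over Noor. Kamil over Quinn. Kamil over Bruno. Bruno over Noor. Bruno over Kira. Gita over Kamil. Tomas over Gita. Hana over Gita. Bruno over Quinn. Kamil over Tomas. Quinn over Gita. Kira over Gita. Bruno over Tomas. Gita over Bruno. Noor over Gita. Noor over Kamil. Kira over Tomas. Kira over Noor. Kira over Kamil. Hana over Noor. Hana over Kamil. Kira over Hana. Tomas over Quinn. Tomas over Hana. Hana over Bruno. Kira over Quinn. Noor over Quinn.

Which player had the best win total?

Kira

Win totals: Noor 3, Bruno 4, Quinn 1, Hana 5, Kamil 3, Kira 6, Tomas 4, Gita 2.
Kira leads with 6 wins (next highest: 5).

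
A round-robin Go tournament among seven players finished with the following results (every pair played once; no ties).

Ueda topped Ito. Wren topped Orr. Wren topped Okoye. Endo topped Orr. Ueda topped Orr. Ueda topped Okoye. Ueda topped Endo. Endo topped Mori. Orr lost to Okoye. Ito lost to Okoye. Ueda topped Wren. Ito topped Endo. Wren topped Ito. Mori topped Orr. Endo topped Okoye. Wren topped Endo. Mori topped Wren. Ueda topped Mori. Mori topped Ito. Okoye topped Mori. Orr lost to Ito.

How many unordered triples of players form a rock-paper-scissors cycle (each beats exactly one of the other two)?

Win totals: Wren 4, Mori 3, Ueda 6, Orr 0, Ito 2, Okoye 3, Endo 3.
A player with w wins dominates both others in C(w,2) triples; summing gives 6 + 3 + 15 + 0 + 1 + 3 + 3 = 31 transitive triples.
Total triples C(7,3) = 35, so cyclic triples = 35 − 31 = 4.

4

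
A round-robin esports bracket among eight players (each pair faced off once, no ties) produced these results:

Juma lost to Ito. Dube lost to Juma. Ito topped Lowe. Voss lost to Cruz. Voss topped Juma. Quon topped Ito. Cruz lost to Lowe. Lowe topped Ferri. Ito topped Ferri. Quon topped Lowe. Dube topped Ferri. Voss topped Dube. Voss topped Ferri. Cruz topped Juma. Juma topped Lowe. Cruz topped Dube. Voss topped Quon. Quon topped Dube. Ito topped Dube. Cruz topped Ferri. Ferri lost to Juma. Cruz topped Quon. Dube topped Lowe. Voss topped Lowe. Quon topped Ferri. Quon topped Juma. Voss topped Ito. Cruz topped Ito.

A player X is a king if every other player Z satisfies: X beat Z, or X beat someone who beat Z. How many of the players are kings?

Cruz reaches everyone (king).
Ferri cannot reach Cruz, Quon, Ito, Lowe, Juma, Dube, Voss in two steps.
Quon cannot reach Voss in two steps.
Ito cannot reach Quon, Voss in two steps.
Lowe reaches everyone (king).
Juma cannot reach Quon, Ito, Voss in two steps.
Dube cannot reach Quon, Ito, Juma, Voss in two steps.
Voss reaches everyone (king).
Kings: Cruz, Lowe, Voss — 3.

3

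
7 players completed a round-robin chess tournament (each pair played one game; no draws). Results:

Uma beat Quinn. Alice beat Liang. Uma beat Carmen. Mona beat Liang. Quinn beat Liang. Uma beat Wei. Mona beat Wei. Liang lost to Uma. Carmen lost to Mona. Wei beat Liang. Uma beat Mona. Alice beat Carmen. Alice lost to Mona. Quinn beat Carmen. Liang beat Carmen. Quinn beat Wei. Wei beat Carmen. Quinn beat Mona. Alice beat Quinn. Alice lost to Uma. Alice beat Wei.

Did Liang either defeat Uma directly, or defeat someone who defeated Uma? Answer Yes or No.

Liang did not beat Uma directly.
Liang beat Carmen, but each of them lost to Uma. No two-step path.

No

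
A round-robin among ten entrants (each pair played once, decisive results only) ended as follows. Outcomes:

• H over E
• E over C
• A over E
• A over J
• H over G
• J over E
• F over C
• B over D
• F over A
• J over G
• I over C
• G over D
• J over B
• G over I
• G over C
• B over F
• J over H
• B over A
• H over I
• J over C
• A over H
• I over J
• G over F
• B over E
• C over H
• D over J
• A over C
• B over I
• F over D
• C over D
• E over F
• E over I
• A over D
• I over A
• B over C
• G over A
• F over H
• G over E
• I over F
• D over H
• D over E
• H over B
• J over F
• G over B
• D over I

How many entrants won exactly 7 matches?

1

Win totals: A 5, B 6, C 2, D 4, E 3, F 4, G 7, H 4, I 4, J 6.
Exactly 7: G — 1 entrant.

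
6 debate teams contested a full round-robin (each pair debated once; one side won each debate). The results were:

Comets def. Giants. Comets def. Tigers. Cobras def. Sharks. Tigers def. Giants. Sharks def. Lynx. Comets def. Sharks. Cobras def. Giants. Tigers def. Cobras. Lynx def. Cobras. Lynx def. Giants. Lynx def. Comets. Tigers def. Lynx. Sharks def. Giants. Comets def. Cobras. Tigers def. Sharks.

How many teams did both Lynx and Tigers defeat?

Lynx beat: Giants, Cobras, Comets.
Tigers beat: Lynx, Sharks, Giants, Cobras.
Both beat: Giants, Cobras — 2.

2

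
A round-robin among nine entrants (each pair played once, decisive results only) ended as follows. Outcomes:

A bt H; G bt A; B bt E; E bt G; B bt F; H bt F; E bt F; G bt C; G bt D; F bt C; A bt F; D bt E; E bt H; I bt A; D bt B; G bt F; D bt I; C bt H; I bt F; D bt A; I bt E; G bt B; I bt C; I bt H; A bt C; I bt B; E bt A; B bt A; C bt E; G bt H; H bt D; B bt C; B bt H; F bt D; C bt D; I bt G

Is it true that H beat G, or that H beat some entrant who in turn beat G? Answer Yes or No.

H did not beat G directly.
H beat D, F, but each of them lost to G. No two-step path.

No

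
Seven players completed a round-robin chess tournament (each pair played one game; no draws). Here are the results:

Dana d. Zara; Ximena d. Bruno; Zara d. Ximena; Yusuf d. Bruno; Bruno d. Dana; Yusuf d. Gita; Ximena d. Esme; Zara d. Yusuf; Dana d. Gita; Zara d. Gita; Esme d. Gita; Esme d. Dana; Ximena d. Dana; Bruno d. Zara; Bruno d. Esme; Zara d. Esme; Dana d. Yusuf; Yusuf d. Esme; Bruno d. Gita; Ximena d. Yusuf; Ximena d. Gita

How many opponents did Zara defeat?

4

Zara's results: beat Esme, Yusuf, Gita, Ximena; lost to Dana, Bruno.
That is 4 wins.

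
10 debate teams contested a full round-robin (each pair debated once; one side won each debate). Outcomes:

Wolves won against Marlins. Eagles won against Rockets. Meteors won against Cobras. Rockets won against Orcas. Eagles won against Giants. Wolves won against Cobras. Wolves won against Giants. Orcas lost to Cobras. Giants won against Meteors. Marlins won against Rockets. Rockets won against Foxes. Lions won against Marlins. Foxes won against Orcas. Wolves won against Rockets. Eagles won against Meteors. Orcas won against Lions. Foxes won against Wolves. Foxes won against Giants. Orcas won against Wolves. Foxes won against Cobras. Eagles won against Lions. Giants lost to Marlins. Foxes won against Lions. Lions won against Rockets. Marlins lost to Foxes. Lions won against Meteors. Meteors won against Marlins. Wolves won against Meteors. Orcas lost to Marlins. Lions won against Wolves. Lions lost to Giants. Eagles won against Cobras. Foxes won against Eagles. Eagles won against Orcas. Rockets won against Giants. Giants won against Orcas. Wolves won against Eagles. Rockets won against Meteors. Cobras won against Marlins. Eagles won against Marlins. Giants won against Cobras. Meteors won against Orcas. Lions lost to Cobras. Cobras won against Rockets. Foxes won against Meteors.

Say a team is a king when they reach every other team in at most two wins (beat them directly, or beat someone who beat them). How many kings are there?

Marlins cannot reach Eagles in two steps.
Meteors cannot reach Foxes, Eagles in two steps.
Orcas cannot reach Foxes in two steps.
Wolves reaches everyone (king).
Foxes reaches everyone (king).
Lions reaches everyone (king).
Rockets reaches everyone (king).
Eagles reaches everyone (king).
Giants cannot reach Foxes, Eagles in two steps.
Cobras cannot reach Eagles in two steps.
Kings: Wolves, Foxes, Lions, Rockets, Eagles — 5.

5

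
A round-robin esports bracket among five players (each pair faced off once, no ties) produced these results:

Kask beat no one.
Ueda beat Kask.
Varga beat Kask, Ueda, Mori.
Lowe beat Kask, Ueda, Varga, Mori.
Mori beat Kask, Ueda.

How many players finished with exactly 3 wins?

Win totals: Lowe 4, Mori 2, Ueda 1, Varga 3, Kask 0.
Exactly 3: Varga — 1 player.

1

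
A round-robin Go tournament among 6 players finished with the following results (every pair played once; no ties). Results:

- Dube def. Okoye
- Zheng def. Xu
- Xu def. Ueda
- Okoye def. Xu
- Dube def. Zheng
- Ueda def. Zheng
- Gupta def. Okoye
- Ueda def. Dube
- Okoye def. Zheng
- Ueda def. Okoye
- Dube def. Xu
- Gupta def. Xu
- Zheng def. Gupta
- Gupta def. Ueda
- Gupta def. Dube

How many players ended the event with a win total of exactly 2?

2

Win totals: Xu 1, Gupta 4, Zheng 2, Okoye 2, Dube 3, Ueda 3.
Exactly 2: Zheng, Okoye — 2 players.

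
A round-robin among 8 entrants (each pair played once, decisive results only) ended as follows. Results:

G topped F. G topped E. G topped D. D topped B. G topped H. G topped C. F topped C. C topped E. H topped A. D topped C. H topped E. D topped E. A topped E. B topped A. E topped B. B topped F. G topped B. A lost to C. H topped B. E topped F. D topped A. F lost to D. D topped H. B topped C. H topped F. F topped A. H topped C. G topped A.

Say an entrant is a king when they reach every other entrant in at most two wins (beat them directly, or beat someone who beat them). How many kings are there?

1

A cannot reach C, D, G, H in two steps.
B cannot reach D, G, H in two steps.
C cannot reach D, G, H in two steps.
D cannot reach G in two steps.
E cannot reach D, G, H in two steps.
F cannot reach B, D, G, H in two steps.
G reaches everyone (king).
H cannot reach D, G in two steps.
Kings: G — 1.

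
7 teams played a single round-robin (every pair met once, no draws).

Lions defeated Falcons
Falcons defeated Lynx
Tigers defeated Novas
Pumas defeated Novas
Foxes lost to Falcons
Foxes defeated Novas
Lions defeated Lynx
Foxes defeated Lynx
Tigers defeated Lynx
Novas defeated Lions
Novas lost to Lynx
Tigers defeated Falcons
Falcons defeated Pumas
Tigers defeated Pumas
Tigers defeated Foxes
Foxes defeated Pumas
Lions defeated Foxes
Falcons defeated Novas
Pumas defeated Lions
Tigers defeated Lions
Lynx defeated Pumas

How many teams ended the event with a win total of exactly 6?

Win totals: Pumas 2, Novas 1, Foxes 3, Lynx 2, Lions 3, Falcons 4, Tigers 6.
Exactly 6: Tigers — 1 team.

1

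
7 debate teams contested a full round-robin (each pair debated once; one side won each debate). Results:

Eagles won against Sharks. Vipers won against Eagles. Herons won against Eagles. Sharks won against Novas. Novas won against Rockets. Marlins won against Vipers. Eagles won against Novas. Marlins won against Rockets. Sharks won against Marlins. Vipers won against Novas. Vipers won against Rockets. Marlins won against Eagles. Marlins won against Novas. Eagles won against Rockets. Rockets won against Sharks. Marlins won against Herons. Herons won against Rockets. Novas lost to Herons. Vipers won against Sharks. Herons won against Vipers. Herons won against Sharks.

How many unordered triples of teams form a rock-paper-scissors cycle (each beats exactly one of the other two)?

Win totals: Novas 1, Rockets 1, Sharks 2, Eagles 3, Vipers 4, Herons 5, Marlins 5.
A team with w wins dominates both others in C(w,2) triples; summing gives 0 + 0 + 1 + 3 + 6 + 10 + 10 = 30 transitive triples.
Total triples C(7,3) = 35, so cyclic triples = 35 − 30 = 5.

5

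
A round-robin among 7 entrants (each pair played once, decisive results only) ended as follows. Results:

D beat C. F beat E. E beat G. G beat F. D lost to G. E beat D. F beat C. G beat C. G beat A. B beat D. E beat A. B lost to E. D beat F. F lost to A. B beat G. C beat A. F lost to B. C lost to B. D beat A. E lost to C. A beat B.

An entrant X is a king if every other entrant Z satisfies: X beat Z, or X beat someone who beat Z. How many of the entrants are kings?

6

A reaches everyone (king).
B reaches everyone (king).
C reaches everyone (king).
D cannot reach G in two steps.
E reaches everyone (king).
F reaches everyone (king).
G reaches everyone (king).
Kings: A, B, C, E, F, G — 6.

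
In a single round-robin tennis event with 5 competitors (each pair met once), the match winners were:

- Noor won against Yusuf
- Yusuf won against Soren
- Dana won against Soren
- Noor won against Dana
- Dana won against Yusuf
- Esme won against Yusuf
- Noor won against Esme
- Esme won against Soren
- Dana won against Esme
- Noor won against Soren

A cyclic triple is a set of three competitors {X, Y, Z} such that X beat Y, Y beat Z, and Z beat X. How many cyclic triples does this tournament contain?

Win totals: Yusuf 1, Noor 4, Dana 3, Soren 0, Esme 2.
A competitor with w wins dominates both others in C(w,2) triples; summing gives 0 + 6 + 3 + 0 + 1 = 10 transitive triples.
Total triples C(5,3) = 10, so cyclic triples = 10 − 10 = 0.

0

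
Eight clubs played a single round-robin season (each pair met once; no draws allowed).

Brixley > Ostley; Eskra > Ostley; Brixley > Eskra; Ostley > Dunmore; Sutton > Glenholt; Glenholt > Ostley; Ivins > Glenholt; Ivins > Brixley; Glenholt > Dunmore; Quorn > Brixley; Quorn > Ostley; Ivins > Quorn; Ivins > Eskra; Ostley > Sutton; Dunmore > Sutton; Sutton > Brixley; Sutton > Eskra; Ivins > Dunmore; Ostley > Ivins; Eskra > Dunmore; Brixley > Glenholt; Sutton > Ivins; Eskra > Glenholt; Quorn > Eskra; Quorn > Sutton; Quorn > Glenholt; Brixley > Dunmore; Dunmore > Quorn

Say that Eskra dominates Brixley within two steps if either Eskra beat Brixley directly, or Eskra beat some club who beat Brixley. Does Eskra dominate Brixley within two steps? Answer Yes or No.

No

Eskra did not beat Brixley directly.
Eskra beat Ostley, Glenholt, Dunmore, but each of them lost to Brixley. No two-step path.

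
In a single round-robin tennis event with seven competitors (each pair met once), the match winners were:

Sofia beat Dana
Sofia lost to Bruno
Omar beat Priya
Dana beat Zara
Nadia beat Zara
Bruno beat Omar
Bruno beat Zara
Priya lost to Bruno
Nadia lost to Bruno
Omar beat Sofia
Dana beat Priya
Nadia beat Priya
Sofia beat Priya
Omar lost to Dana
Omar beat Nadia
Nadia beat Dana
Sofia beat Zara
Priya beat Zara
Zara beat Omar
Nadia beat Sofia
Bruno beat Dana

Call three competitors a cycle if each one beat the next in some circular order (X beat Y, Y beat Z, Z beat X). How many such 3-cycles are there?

Win totals: Omar 3, Nadia 4, Sofia 3, Priya 1, Dana 3, Bruno 6, Zara 1.
A competitor with w wins dominates both others in C(w,2) triples; summing gives 3 + 6 + 3 + 0 + 3 + 15 + 0 = 30 transitive triples.
Total triples C(7,3) = 35, so cyclic triples = 35 − 30 = 5.

5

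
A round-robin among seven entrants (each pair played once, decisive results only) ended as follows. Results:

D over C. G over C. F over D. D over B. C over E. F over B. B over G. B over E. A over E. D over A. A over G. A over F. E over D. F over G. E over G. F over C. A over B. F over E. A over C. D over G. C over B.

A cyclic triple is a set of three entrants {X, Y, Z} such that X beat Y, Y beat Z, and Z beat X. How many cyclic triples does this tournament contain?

6

Win totals: A 5, B 2, C 2, D 4, E 2, F 5, G 1.
An entrant with w wins dominates both others in C(w,2) triples; summing gives 10 + 1 + 1 + 6 + 1 + 10 + 0 = 29 transitive triples.
Total triples C(7,3) = 35, so cyclic triples = 35 − 29 = 6.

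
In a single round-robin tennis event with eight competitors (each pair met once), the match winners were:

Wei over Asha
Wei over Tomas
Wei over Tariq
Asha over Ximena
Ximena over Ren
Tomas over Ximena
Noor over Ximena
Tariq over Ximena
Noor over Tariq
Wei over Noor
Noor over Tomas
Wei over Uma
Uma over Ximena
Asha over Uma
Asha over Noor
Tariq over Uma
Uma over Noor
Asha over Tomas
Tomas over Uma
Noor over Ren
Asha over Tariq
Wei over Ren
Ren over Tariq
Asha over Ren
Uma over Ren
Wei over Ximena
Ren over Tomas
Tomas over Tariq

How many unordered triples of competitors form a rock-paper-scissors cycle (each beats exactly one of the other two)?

6

Win totals: Ren 2, Uma 3, Tomas 3, Asha 6, Wei 7, Tariq 2, Noor 4, Ximena 1.
A competitor with w wins dominates both others in C(w,2) triples; summing gives 1 + 3 + 3 + 15 + 21 + 1 + 6 + 0 = 50 transitive triples.
Total triples C(8,3) = 56, so cyclic triples = 56 − 50 = 6.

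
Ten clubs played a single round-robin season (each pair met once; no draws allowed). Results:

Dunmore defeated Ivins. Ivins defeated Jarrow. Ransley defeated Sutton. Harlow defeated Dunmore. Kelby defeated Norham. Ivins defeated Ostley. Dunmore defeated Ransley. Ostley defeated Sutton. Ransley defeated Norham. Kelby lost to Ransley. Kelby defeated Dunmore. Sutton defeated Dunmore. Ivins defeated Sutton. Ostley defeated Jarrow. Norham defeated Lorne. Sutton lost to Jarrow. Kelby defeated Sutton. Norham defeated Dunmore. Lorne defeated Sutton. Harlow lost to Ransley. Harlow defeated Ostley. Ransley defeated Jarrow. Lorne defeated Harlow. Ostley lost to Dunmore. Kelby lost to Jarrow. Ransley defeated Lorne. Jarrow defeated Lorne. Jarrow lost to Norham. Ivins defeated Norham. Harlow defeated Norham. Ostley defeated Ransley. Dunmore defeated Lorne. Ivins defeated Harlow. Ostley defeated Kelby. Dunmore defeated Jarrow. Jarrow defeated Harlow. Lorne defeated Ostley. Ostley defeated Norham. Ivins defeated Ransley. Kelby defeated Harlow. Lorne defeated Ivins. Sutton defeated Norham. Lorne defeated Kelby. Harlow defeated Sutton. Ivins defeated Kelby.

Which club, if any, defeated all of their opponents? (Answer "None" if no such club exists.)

Highest win total is Ivins with 7 (out of 9 possible).
Ivins lost to Lorne, Dunmore, so no club went undefeated.

None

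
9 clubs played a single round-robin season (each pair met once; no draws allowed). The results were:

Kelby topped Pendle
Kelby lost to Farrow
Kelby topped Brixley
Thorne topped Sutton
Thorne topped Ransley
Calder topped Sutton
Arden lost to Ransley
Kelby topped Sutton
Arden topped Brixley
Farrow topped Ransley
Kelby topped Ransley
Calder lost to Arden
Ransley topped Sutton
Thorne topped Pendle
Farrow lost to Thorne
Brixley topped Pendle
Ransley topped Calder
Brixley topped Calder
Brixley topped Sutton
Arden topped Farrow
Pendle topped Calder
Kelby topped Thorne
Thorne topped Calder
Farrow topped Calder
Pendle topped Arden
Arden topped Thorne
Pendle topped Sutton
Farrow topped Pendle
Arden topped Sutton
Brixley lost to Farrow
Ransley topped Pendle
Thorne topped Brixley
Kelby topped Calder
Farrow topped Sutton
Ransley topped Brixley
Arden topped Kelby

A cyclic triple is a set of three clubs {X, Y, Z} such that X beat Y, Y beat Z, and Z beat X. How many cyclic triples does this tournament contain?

Win totals: Sutton 0, Arden 6, Kelby 6, Calder 1, Farrow 6, Pendle 3, Brixley 3, Thorne 6, Ransley 5.
A club with w wins dominates both others in C(w,2) triples; summing gives 0 + 15 + 15 + 0 + 15 + 3 + 3 + 15 + 10 = 76 transitive triples.
Total triples C(9,3) = 84, so cyclic triples = 84 − 76 = 8.

8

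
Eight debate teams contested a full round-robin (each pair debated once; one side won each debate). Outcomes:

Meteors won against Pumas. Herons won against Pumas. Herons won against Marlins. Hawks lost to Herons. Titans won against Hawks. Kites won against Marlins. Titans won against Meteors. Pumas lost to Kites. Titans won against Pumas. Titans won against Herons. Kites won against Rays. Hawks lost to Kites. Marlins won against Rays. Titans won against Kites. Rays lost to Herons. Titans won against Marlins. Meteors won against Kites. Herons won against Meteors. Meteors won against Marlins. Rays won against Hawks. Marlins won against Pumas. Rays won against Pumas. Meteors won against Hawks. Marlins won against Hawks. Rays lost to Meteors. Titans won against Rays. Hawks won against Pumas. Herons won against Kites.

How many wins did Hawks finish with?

1

Hawks' results: beat Pumas; lost to Rays, Meteors, Kites, Titans, Herons, Marlins.
That is 1 win.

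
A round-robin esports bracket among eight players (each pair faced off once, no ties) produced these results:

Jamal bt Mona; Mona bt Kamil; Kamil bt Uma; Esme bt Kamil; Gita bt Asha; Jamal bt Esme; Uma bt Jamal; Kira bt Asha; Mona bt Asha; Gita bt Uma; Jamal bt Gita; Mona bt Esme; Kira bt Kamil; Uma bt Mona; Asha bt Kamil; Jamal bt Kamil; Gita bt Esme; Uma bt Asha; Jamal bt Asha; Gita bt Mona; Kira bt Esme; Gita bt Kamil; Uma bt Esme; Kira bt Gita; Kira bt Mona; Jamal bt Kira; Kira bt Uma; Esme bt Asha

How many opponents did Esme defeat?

2

Esme's results: beat Kamil, Asha; lost to Gita, Kira, Jamal, Uma, Mona.
That is 2 wins.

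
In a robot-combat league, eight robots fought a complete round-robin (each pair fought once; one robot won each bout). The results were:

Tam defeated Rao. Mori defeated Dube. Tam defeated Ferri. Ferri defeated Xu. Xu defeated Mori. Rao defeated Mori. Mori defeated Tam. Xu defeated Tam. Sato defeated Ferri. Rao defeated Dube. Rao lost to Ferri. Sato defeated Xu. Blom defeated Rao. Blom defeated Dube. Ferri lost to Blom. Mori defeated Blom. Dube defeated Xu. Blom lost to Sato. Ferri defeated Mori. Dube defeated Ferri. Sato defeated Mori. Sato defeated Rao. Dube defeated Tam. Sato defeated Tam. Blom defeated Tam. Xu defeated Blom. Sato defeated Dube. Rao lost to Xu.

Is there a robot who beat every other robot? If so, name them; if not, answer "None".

Sato has 7 wins out of 7 opponents — a perfect record.

Sato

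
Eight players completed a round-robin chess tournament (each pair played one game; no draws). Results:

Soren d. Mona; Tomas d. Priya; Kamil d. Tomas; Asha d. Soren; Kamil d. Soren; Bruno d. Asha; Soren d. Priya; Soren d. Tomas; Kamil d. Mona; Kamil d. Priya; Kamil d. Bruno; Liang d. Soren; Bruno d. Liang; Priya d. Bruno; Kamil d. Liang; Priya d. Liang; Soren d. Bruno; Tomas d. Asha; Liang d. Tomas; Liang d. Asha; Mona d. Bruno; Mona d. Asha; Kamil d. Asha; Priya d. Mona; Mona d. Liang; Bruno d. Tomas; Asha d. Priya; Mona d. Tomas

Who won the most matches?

Kamil

Win totals: Mona 4, Soren 4, Asha 2, Kamil 7, Tomas 2, Liang 3, Priya 3, Bruno 3.
Kamil leads with 7 wins (next highest: 4).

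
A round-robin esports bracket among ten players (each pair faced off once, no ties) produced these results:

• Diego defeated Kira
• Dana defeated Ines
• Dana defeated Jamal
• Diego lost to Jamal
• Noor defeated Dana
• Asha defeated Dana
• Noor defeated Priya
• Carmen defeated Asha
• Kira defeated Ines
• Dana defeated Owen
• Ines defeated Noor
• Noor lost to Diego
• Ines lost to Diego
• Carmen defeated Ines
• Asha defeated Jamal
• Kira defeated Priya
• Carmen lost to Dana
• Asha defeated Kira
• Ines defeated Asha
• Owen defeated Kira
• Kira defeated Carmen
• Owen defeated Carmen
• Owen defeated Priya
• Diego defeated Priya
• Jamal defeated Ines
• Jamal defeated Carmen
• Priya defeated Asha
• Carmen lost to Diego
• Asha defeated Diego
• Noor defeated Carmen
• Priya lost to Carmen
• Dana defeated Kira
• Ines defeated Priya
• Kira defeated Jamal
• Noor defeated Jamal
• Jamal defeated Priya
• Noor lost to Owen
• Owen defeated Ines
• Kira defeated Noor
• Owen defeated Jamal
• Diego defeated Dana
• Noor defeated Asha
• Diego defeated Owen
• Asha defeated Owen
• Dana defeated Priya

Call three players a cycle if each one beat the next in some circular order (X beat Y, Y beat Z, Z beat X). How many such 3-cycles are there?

Win totals: Kira 5, Jamal 4, Asha 5, Owen 6, Noor 5, Carmen 3, Dana 6, Diego 7, Priya 1, Ines 3.
A player with w wins dominates both others in C(w,2) triples; summing gives 10 + 6 + 10 + 15 + 10 + 3 + 15 + 21 + 0 + 3 = 93 transitive triples.
Total triples C(10,3) = 120, so cyclic triples = 120 − 93 = 27.

27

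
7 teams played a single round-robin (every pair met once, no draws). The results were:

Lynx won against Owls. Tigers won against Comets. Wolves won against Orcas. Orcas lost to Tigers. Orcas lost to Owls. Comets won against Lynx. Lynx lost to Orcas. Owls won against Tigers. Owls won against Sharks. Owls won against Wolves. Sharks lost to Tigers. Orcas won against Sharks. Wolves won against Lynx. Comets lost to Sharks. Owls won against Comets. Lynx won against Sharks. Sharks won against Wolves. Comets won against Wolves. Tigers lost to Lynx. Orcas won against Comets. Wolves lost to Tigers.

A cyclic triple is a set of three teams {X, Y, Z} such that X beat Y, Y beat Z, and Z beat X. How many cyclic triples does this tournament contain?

10

Win totals: Comets 2, Tigers 4, Owls 5, Sharks 2, Wolves 2, Lynx 3, Orcas 3.
A team with w wins dominates both others in C(w,2) triples; summing gives 1 + 6 + 10 + 1 + 1 + 3 + 3 = 25 transitive triples.
Total triples C(7,3) = 35, so cyclic triples = 35 − 25 = 10.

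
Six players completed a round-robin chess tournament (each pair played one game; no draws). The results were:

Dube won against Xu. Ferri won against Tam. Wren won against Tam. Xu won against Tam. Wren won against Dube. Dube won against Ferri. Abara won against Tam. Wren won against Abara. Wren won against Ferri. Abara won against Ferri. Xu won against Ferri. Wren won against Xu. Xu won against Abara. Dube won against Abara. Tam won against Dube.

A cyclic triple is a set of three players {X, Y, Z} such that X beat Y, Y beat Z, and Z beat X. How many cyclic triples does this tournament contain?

3

Of the C(6,3) = 20 triples, the cyclic ones are: {Dube, Xu, Tam}; {Dube, Ferri, Tam}; {Dube, Tam, Abara}.
That is 3.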